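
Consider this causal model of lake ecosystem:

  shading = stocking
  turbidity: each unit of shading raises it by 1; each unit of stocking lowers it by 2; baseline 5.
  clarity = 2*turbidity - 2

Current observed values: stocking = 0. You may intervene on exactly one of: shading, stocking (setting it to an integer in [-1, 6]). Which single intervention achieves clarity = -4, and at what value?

set stocking = 6

Intervening on shading: clarity = 2*shading + 8. Reaching -4 requires shading = -6, outside [-1, 6].
Intervening on stocking: with other inputs at their observed values, clarity = -2*stocking + 8. Solving for -4 gives stocking = 6, within [-1, 6].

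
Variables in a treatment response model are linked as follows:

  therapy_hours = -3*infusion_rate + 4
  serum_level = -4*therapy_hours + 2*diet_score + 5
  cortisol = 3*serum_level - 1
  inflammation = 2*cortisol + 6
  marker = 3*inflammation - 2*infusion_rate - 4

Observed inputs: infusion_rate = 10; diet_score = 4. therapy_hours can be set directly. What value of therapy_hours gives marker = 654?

therapy_hours = -6

Intervening on therapy_hours fixes its value directly, overriding its dependence on infusion_rate.
Substituting into the serum_level equation gives serum_level = -4*therapy_hours + 13.
Substituting into the cortisol equation gives cortisol = -12*therapy_hours + 38.
Substituting into the inflammation equation gives inflammation = -24*therapy_hours + 82.
marker becomes -72*therapy_hours + 222.
Solve -72*therapy_hours + 222 = 654: therapy_hours = (654 - 222) / -72 = -6.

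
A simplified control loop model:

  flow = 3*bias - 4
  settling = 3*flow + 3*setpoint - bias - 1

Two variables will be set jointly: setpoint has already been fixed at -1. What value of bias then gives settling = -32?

With setpoint held at -1:
Substituting into the settling equation gives settling = 8*bias - 16.
Solve 8*bias - 16 = -32: bias = (-32 + 16) / 8 = -2.

bias = -2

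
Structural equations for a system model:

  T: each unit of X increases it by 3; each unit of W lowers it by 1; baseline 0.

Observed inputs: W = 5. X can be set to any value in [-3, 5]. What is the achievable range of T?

-14 to 10

Substituting into the T equation gives T = 3*X - 5.
Linear in X, so extremes are at the endpoints: X = -3 gives T = -14; X = 5 gives T = 10.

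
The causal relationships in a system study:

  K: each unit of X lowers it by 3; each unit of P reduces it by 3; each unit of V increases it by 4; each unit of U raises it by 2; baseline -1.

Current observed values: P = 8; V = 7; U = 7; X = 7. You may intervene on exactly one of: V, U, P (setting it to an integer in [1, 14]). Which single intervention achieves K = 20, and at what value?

Intervening on V: with other inputs at their observed values, K = 4*V - 32. Solving for 20 gives V = 13, within [1, 14].
Intervening on U: K = 2*U - 18. Reaching 20 requires U = 19, outside [1, 14].
Intervening on P: K = -3*P + 20. Reaching 20 requires P = 0, outside [1, 14].

set V = 13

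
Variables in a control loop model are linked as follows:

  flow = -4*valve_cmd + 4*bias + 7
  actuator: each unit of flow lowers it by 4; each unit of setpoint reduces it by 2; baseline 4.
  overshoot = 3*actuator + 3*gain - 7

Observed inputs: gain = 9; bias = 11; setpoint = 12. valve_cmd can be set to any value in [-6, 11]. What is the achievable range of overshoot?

Substituting into the flow equation gives flow = -4*valve_cmd + 51.
actuator becomes 16*valve_cmd - 224.
Substituting into the overshoot equation gives overshoot = 48*valve_cmd - 652.
Linear in valve_cmd, so extremes are at the endpoints: valve_cmd = -6 gives overshoot = -940; valve_cmd = 11 gives overshoot = -124.

-940 to -124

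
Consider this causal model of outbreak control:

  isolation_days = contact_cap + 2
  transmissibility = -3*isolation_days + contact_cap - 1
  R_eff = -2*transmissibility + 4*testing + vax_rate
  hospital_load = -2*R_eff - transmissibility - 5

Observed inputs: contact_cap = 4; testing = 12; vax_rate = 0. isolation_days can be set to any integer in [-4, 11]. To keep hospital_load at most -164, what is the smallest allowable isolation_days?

Intervening on isolation_days fixes its value directly, overriding its dependence on contact_cap.
Substituting into the transmissibility equation gives transmissibility = -3*isolation_days + 3.
This gives R_eff = 6*isolation_days + 42.
This gives hospital_load = -9*isolation_days - 92.
Require -9*isolation_days - 92 ≤ -164, so isolation_days ≥ 8.
The smallest integer in [-4, 11] satisfying this is 8.

isolation_days = 8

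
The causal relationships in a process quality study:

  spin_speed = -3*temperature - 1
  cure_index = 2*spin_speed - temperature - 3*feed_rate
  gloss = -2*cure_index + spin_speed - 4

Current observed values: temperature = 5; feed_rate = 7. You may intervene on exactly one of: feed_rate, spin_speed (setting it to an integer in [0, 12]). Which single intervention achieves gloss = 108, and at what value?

Intervening on feed_rate: with other inputs at their observed values, gloss = 6*feed_rate + 54. Solving for 108 gives feed_rate = 9, within [0, 12].
Intervening on spin_speed: gloss = -3*spin_speed + 48. Reaching 108 requires spin_speed = -20, outside [0, 12].

set feed_rate = 9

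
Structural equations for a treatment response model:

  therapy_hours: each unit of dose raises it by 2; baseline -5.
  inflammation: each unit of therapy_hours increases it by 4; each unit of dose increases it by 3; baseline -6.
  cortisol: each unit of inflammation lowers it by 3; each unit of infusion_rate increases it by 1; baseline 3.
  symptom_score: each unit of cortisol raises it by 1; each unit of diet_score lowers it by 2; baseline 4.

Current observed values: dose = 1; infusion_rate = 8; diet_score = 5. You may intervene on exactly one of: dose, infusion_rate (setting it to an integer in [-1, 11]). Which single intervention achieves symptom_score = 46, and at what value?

set infusion_rate = 4

Intervening on dose: symptom_score = -33*dose + 83. Reaching 46 requires dose = 37/33, not an integer.
Intervening on infusion_rate: with other inputs at their observed values, symptom_score = infusion_rate + 42. Solving for 46 gives infusion_rate = 4, within [-1, 11].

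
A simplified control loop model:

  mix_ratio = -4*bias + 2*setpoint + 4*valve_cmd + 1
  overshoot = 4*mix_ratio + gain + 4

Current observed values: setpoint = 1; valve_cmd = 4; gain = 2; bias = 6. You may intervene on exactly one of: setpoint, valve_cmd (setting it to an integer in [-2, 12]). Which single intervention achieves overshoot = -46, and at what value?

set valve_cmd = 2

Intervening on setpoint: overshoot = 8*setpoint - 22. Reaching -46 requires setpoint = -3, outside [-2, 12].
Intervening on valve_cmd: with other inputs at their observed values, overshoot = 16*valve_cmd - 78. Solving for -46 gives valve_cmd = 2, within [-2, 12].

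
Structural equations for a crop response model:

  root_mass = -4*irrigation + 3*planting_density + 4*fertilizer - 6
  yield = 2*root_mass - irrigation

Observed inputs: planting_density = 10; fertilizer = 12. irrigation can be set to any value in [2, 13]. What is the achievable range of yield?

Substituting into the root_mass equation gives root_mass = -4*irrigation + 72.
Substituting into the yield equation gives yield = -9*irrigation + 144.
Linear in irrigation, so extremes are at the endpoints: irrigation = 2 gives yield = 126; irrigation = 13 gives yield = 27.

27 to 126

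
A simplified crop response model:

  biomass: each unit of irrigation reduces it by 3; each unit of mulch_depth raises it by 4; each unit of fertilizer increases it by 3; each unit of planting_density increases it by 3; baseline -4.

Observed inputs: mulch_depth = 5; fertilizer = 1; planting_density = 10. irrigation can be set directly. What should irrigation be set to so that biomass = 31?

irrigation = 6

Substituting into the biomass equation gives biomass = -3*irrigation + 49.
Solve -3*irrigation + 49 = 31: irrigation = (31 - 49) / -3 = 6.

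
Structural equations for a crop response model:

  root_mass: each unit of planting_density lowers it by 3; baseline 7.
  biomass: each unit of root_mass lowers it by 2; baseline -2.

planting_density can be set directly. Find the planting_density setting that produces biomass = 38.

Substituting into the biomass equation gives biomass = 6*planting_density - 16.
Solve 6*planting_density - 16 = 38: planting_density = (38 + 16) / 6 = 9.

planting_density = 9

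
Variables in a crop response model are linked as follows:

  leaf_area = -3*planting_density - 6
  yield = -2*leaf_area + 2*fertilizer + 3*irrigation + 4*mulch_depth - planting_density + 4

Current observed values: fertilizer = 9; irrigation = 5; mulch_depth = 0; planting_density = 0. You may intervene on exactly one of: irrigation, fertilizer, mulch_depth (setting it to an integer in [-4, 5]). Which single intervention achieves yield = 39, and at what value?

set fertilizer = 4

Intervening on irrigation: yield = 3*irrigation + 34. Reaching 39 requires irrigation = 5/3, not an integer.
Intervening on fertilizer: with other inputs at their observed values, yield = 2*fertilizer + 31. Solving for 39 gives fertilizer = 4, within [-4, 5].
Intervening on mulch_depth: yield = 4*mulch_depth + 49. Reaching 39 requires mulch_depth = -5/2, not an integer.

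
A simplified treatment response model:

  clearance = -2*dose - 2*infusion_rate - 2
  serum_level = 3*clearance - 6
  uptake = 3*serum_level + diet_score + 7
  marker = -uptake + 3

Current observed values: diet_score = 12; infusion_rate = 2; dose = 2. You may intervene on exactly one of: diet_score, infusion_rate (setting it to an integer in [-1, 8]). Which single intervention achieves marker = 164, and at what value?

set infusion_rate = 6

Intervening on diet_score: marker = -diet_score + 104. Reaching 164 requires diet_score = -60, outside [-1, 8].
Intervening on infusion_rate: with other inputs at their observed values, marker = 18*infusion_rate + 56. Solving for 164 gives infusion_rate = 6, within [-1, 8].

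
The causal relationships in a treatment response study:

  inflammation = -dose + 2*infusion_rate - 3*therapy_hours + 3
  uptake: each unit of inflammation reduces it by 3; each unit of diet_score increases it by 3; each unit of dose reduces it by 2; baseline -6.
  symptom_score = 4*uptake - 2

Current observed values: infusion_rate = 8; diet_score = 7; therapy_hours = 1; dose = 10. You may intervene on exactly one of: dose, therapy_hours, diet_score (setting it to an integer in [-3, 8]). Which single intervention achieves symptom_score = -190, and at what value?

set diet_score = -1

Intervening on dose: symptom_score = 4*dose - 134. Reaching -190 requires dose = -14, outside [-3, 8].
Intervening on therapy_hours: symptom_score = 36*therapy_hours - 130. Reaching -190 requires therapy_hours = -5/3, not an integer.
Intervening on diet_score: with other inputs at their observed values, symptom_score = 12*diet_score - 178. Solving for -190 gives diet_score = -1, within [-3, 8].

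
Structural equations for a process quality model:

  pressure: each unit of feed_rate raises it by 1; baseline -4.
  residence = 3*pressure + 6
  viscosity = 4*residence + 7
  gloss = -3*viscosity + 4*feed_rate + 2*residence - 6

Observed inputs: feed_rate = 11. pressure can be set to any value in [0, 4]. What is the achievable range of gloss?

-163 to -43

Intervening on pressure fixes its value directly, overriding its dependence on feed_rate.
Substituting into the viscosity equation gives viscosity = 12*pressure + 31.
Substituting into the gloss equation gives gloss = -30*pressure - 43.
Linear in pressure, so extremes are at the endpoints: pressure = 0 gives gloss = -43; pressure = 4 gives gloss = -163.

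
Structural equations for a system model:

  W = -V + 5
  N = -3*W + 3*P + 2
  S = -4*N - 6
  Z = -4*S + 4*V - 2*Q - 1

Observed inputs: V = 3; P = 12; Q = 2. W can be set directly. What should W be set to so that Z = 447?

W = 4

Intervening on W fixes its value directly, overriding its dependence on V.
Substituting into the N equation gives N = -3*W + 38.
Substituting into the S equation gives S = 12*W - 158.
Substituting into the Z equation gives Z = -48*W + 639.
Solve -48*W + 639 = 447: W = (447 - 639) / -48 = 4.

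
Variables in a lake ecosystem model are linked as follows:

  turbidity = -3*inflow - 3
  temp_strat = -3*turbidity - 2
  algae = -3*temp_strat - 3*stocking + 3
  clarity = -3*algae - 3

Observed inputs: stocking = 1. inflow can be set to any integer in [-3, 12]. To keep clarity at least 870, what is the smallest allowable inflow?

inflow = 10

Substituting into the temp_strat equation gives temp_strat = 9*inflow + 7.
So algae = -27*inflow - 21.
Substituting into the clarity equation gives clarity = 81*inflow + 60.
Require 81*inflow + 60 ≥ 870, so inflow ≥ 10.
The smallest integer in [-3, 12] satisfying this is 10.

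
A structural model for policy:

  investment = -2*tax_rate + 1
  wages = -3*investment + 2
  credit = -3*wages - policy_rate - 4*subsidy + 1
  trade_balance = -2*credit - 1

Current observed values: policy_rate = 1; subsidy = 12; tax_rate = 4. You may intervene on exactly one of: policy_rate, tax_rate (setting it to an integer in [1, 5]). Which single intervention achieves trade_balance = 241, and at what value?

Intervening on policy_rate: with other inputs at their observed values, trade_balance = 2*policy_rate + 231. Solving for 241 gives policy_rate = 5, within [1, 5].
Intervening on tax_rate: trade_balance = 36*tax_rate + 89. Reaching 241 requires tax_rate = 38/9, not an integer.

set policy_rate = 5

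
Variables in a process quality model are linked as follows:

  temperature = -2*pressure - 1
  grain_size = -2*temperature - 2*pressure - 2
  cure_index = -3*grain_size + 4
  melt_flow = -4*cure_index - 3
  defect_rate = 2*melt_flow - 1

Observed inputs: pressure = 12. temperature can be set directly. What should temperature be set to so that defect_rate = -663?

Intervening on temperature fixes its value directly, overriding its dependence on pressure.
Substituting into the grain_size equation gives grain_size = -2*temperature - 26.
Substituting into the cure_index equation gives cure_index = 6*temperature + 82.
Substituting into the melt_flow equation gives melt_flow = -24*temperature - 331.
So defect_rate = -48*temperature - 663.
Solve -48*temperature - 663 = -663: temperature = (-663 + 663) / -48 = 0.

temperature = 0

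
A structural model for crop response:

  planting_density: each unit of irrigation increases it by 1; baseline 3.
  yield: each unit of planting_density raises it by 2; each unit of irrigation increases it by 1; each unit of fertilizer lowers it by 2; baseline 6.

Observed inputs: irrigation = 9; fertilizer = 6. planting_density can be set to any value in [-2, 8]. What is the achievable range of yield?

-1 to 19

Intervening on planting_density fixes its value directly, overriding its dependence on irrigation.
Substituting into the yield equation gives yield = 2*planting_density + 3.
Linear in planting_density, so extremes are at the endpoints: planting_density = -2 gives yield = -1; planting_density = 8 gives yield = 19.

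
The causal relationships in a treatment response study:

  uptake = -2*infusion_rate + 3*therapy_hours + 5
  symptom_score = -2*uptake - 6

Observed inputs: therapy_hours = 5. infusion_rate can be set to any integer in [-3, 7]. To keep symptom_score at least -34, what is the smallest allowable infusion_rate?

infusion_rate = 3

Substituting into the uptake equation gives uptake = -2*infusion_rate + 20.
Substituting into the symptom_score equation gives symptom_score = 4*infusion_rate - 46.
Require 4*infusion_rate - 46 ≥ -34, so infusion_rate ≥ 3.
The smallest integer in [-3, 7] satisfying this is 3.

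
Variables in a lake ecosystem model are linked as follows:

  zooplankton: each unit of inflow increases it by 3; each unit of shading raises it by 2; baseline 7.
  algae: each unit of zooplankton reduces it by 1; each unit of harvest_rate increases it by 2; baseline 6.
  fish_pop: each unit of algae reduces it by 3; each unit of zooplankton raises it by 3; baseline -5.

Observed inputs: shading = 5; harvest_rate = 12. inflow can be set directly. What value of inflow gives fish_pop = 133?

inflow = 7

Substituting into the zooplankton equation gives zooplankton = 3*inflow + 17.
Substituting into the algae equation gives algae = -3*inflow + 13.
Substituting into the fish_pop equation gives fish_pop = 18*inflow + 7.
Solve 18*inflow + 7 = 133: inflow = (133 - 7) / 18 = 7.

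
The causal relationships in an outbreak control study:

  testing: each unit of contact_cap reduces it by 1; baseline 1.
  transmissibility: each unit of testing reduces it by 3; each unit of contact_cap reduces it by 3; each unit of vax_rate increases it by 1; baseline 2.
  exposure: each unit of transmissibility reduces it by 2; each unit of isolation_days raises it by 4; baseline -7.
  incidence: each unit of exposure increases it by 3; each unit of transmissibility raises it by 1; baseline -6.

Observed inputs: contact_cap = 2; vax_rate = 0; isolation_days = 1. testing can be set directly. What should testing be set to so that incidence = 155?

testing = 10

Intervening on testing fixes its value directly, overriding its dependence on contact_cap.
Substituting into the transmissibility equation gives transmissibility = -3*testing - 4.
Substituting into the exposure equation gives exposure = 6*testing + 5.
incidence becomes 15*testing + 5.
Solve 15*testing + 5 = 155: testing = (155 - 5) / 15 = 10.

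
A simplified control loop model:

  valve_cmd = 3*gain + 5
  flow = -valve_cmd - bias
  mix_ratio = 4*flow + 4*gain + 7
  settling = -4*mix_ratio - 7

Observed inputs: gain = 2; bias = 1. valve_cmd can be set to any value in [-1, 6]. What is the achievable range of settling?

Intervening on valve_cmd fixes its value directly, overriding its dependence on gain.
Substituting into the flow equation gives flow = -valve_cmd - 1.
Substituting into the mix_ratio equation gives mix_ratio = -4*valve_cmd + 11.
So settling = 16*valve_cmd - 51.
Linear in valve_cmd, so extremes are at the endpoints: valve_cmd = -1 gives settling = -67; valve_cmd = 6 gives settling = 45.

-67 to 45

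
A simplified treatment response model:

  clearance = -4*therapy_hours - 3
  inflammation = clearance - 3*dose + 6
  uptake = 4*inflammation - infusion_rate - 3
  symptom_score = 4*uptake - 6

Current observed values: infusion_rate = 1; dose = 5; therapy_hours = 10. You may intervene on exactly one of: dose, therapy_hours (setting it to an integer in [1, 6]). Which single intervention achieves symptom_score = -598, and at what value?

Intervening on dose: symptom_score = -48*dose - 614. Reaching -598 requires dose = -1/3, not an integer.
Intervening on therapy_hours: with other inputs at their observed values, symptom_score = -64*therapy_hours - 214. Solving for -598 gives therapy_hours = 6, within [1, 6].

set therapy_hours = 6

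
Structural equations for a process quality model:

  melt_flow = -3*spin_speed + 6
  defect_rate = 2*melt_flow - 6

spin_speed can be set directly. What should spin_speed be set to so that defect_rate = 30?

Substituting into the defect_rate equation gives defect_rate = -6*spin_speed + 6.
Solve -6*spin_speed + 6 = 30: spin_speed = (30 - 6) / -6 = -4.

spin_speed = -4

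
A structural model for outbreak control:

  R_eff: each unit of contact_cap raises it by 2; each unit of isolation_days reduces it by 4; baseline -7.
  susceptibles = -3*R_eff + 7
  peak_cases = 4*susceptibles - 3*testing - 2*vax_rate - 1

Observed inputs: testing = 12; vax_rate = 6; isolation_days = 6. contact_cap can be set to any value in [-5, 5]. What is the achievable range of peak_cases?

Substituting into the R_eff equation gives R_eff = 2*contact_cap - 31.
This gives susceptibles = -6*contact_cap + 100.
peak_cases becomes -24*contact_cap + 351.
Linear in contact_cap, so extremes are at the endpoints: contact_cap = -5 gives peak_cases = 471; contact_cap = 5 gives peak_cases = 231.

231 to 471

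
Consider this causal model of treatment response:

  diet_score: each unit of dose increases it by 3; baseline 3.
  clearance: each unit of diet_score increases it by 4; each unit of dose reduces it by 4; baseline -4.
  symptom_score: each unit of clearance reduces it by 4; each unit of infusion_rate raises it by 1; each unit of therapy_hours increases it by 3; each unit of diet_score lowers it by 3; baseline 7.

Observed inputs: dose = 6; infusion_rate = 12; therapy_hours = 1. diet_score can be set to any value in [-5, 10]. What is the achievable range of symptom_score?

Intervening on diet_score fixes its value directly, overriding its dependence on dose.
Substituting into the clearance equation gives clearance = 4*diet_score - 28.
Substituting into the symptom_score equation gives symptom_score = -19*diet_score + 134.
Linear in diet_score, so extremes are at the endpoints: diet_score = -5 gives symptom_score = 229; diet_score = 10 gives symptom_score = -56.

-56 to 229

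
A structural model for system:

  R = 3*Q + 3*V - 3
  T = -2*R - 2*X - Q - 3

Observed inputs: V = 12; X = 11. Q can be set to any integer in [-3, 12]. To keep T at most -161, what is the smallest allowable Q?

Q = 10

Substituting into the R equation gives R = 3*Q + 33.
So T = -7*Q - 91.
Require -7*Q - 91 ≤ -161, so Q ≥ 10.
The smallest integer in [-3, 12] satisfying this is 10.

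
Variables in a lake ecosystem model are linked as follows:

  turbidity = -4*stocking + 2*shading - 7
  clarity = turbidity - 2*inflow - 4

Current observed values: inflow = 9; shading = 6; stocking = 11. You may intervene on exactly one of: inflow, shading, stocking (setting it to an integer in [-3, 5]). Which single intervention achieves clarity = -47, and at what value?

set inflow = 2

Intervening on inflow: with other inputs at their observed values, clarity = -2*inflow - 43. Solving for -47 gives inflow = 2, within [-3, 5].
Intervening on shading: clarity = 2*shading - 73. Reaching -47 requires shading = 13, outside [-3, 5].
Intervening on stocking: clarity = -4*stocking - 17. Reaching -47 requires stocking = 15/2, not an integer.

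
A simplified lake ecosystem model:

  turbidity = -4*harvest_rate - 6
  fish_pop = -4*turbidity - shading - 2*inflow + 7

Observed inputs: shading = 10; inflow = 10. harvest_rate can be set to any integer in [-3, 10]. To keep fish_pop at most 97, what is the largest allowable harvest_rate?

harvest_rate = 6

Substituting into the fish_pop equation gives fish_pop = 16*harvest_rate + 1.
Require 16*harvest_rate + 1 ≤ 97, so harvest_rate ≤ 6.
The largest integer in [-3, 10] satisfying this is 6.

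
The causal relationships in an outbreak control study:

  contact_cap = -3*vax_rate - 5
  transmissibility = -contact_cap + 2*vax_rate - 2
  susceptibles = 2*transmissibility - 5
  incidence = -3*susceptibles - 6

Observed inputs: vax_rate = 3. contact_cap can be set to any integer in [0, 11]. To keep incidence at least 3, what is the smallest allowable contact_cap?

contact_cap = 3

Intervening on contact_cap fixes its value directly, overriding its dependence on vax_rate.
Substituting into the transmissibility equation gives transmissibility = -contact_cap + 4.
Substituting into the susceptibles equation gives susceptibles = -2*contact_cap + 3.
incidence becomes 6*contact_cap - 15.
Require 6*contact_cap - 15 ≥ 3, so contact_cap ≥ 3.
The smallest integer in [0, 11] satisfying this is 3.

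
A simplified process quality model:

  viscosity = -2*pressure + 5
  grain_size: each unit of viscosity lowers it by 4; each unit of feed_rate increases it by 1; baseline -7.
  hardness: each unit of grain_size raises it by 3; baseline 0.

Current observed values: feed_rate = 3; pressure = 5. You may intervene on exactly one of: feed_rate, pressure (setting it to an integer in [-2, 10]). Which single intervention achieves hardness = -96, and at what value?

Intervening on feed_rate: hardness = 3*feed_rate + 39. Reaching -96 requires feed_rate = -45, outside [-2, 10].
Intervening on pressure: with other inputs at their observed values, hardness = 24*pressure - 72. Solving for -96 gives pressure = -1, within [-2, 10].

set pressure = -1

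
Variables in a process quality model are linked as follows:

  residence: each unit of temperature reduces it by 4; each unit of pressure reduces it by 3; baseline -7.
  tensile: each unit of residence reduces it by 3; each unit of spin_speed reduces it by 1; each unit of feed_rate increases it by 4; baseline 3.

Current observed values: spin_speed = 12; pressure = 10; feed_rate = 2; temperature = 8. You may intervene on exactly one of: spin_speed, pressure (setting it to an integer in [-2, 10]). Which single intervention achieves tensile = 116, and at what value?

Intervening on spin_speed: tensile = -spin_speed + 218. Reaching 116 requires spin_speed = 102, outside [-2, 10].
Intervening on pressure: with other inputs at their observed values, tensile = 9*pressure + 116. Solving for 116 gives pressure = 0, within [-2, 10].

set pressure = 0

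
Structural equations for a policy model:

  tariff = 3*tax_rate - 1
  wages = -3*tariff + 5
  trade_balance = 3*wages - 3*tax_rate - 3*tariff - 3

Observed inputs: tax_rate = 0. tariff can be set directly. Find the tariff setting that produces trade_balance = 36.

Intervening on tariff fixes its value directly, overriding its dependence on tax_rate.
Substituting into the trade_balance equation gives trade_balance = -12*tariff + 12.
Solve -12*tariff + 12 = 36: tariff = (36 - 12) / -12 = -2.

tariff = -2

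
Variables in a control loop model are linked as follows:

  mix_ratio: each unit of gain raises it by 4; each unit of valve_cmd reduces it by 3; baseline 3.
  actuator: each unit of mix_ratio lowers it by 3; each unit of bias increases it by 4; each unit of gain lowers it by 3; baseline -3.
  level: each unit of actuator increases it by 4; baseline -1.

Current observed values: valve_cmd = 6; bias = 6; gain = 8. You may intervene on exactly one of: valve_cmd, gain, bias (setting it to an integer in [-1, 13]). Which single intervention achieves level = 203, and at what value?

Intervening on valve_cmd: level = 36*valve_cmd - 433. Reaching 203 requires valve_cmd = 53/3, not an integer.
Intervening on gain: with other inputs at their observed values, level = -60*gain + 263. Solving for 203 gives gain = 1, within [-1, 13].
Intervening on bias: level = 16*bias - 313. Reaching 203 requires bias = 129/4, not an integer.

set gain = 1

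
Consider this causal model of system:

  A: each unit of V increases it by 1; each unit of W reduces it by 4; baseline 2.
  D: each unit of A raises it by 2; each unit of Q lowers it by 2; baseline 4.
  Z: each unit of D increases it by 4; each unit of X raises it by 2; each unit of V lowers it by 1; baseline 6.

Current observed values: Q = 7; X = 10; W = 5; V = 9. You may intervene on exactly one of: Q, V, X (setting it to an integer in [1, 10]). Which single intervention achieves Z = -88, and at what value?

set V = 10

Intervening on Q: Z = -8*Q - 39. Reaching -88 requires Q = 49/8, not an integer.
Intervening on V: with other inputs at their observed values, Z = 7*V - 158. Solving for -88 gives V = 10, within [1, 10].
Intervening on X: Z = 2*X - 115. Reaching -88 requires X = 27/2, not an integer.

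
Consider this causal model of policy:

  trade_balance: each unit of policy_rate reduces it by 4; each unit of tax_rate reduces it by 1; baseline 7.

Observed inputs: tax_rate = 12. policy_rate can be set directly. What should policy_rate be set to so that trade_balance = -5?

policy_rate = 0

Substituting into the trade_balance equation gives trade_balance = -4*policy_rate - 5.
Solve -4*policy_rate - 5 = -5: policy_rate = (-5 + 5) / -4 = 0.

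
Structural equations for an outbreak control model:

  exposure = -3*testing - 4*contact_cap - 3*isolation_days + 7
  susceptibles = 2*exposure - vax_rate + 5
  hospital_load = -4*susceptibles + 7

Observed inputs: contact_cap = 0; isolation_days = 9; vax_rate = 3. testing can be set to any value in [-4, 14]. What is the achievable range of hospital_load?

63 to 495

Substituting into the exposure equation gives exposure = -3*testing - 20.
This gives susceptibles = -6*testing - 38.
Substituting into the hospital_load equation gives hospital_load = 24*testing + 159.
Linear in testing, so extremes are at the endpoints: testing = -4 gives hospital_load = 63; testing = 14 gives hospital_load = 495.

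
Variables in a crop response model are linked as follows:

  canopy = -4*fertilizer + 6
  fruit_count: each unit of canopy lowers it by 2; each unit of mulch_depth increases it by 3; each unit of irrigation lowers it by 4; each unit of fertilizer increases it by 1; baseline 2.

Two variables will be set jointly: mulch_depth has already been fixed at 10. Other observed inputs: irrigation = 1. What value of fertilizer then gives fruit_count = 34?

With mulch_depth held at 10:
Substituting into the fruit_count equation gives fruit_count = 9*fertilizer + 16.
Solve 9*fertilizer + 16 = 34: fertilizer = (34 - 16) / 9 = 2.

fertilizer = 2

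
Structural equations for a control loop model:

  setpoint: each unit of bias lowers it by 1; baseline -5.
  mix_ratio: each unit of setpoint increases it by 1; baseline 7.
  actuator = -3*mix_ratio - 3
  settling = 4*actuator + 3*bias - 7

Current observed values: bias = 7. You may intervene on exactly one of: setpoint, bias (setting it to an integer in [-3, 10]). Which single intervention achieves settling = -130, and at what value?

set setpoint = 4

Intervening on setpoint: with other inputs at their observed values, settling = -12*setpoint - 82. Solving for -130 gives setpoint = 4, within [-3, 10].
Intervening on bias: settling = 15*bias - 43. Reaching -130 requires bias = -29/5, not an integer.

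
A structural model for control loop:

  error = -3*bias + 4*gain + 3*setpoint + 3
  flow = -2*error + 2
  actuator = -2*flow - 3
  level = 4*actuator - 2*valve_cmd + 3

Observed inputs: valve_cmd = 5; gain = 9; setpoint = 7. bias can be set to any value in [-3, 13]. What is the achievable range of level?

301 to 1069

Substituting into the error equation gives error = -3*bias + 60.
flow becomes 6*bias - 118.
Substituting into the actuator equation gives actuator = -12*bias + 233.
Substituting into the level equation gives level = -48*bias + 925.
Linear in bias, so extremes are at the endpoints: bias = -3 gives level = 1069; bias = 13 gives level = 301.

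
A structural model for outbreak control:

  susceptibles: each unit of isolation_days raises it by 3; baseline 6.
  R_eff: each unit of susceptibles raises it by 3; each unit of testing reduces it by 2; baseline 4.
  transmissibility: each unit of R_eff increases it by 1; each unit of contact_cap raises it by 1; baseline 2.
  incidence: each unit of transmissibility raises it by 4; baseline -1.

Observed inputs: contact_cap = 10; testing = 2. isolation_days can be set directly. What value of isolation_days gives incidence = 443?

isolation_days = 9

Substituting into the R_eff equation gives R_eff = 9*isolation_days + 18.
transmissibility becomes 9*isolation_days + 30.
Substituting into the incidence equation gives incidence = 36*isolation_days + 119.
Solve 36*isolation_days + 119 = 443: isolation_days = (443 - 119) / 36 = 9.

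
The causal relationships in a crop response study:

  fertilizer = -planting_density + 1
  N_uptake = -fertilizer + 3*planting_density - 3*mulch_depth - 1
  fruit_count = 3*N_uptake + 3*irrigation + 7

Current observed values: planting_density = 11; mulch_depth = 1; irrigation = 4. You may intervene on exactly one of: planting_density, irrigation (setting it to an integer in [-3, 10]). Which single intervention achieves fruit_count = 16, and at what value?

Intervening on planting_density: with other inputs at their observed values, fruit_count = 12*planting_density + 4. Solving for 16 gives planting_density = 1, within [-3, 10].
Intervening on irrigation: fruit_count = 3*irrigation + 124. Reaching 16 requires irrigation = -36, outside [-3, 10].

set planting_density = 1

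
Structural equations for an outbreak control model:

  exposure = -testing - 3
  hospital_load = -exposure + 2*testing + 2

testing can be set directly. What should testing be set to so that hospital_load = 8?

Substituting into the hospital_load equation gives hospital_load = 3*testing + 5.
Solve 3*testing + 5 = 8: testing = (8 - 5) / 3 = 1.

testing = 1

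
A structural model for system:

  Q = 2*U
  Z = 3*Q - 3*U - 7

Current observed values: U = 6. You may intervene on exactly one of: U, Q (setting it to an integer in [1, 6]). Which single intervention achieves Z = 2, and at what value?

set U = 3

Intervening on U: with other inputs at their observed values, Z = 3*U - 7. Solving for 2 gives U = 3, within [1, 6].
Intervening on Q: Z = 3*Q - 25. Reaching 2 requires Q = 9, outside [1, 6].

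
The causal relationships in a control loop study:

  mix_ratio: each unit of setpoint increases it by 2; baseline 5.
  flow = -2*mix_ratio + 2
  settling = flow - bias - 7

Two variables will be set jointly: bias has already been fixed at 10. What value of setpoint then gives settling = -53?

With bias held at 10:
Substituting into the flow equation gives flow = -4*setpoint - 8.
Substituting into the settling equation gives settling = -4*setpoint - 25.
Solve -4*setpoint - 25 = -53: setpoint = (-53 + 25) / -4 = 7.

setpoint = 7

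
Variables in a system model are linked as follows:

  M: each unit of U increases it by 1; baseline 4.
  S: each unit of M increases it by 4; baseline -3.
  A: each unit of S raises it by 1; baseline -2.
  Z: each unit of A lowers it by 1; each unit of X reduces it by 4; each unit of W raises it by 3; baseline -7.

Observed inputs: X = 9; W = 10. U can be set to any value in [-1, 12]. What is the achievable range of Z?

-72 to -20

Substituting into the S equation gives S = 4*U + 13.
A becomes 4*U + 11.
Substituting into the Z equation gives Z = -4*U - 24.
Linear in U, so extremes are at the endpoints: U = -1 gives Z = -20; U = 12 gives Z = -72.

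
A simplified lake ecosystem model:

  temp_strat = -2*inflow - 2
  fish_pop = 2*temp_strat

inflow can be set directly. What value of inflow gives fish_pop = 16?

Substituting into the fish_pop equation gives fish_pop = -4*inflow - 4.
Solve -4*inflow - 4 = 16: inflow = (16 + 4) / -4 = -5.

inflow = -5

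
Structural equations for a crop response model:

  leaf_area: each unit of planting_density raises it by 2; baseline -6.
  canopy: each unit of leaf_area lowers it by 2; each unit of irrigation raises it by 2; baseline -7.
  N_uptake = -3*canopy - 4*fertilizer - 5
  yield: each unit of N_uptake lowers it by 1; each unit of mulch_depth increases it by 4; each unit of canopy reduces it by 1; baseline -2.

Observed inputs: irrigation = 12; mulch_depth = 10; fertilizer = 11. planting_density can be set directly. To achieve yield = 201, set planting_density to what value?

Substituting into the canopy equation gives canopy = -4*planting_density + 29.
Substituting into the N_uptake equation gives N_uptake = 12*planting_density - 136.
Substituting into the yield equation gives yield = -8*planting_density + 145.
Solve -8*planting_density + 145 = 201: planting_density = (201 - 145) / -8 = -7.

planting_density = -7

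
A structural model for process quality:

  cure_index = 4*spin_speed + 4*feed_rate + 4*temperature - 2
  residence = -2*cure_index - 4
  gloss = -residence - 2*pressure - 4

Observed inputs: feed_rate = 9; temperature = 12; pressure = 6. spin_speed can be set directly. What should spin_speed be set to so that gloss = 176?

spin_speed = 3

Substituting into the cure_index equation gives cure_index = 4*spin_speed + 82.
Substituting into the residence equation gives residence = -8*spin_speed - 168.
So gloss = 8*spin_speed + 152.
Solve 8*spin_speed + 152 = 176: spin_speed = (176 - 152) / 8 = 3.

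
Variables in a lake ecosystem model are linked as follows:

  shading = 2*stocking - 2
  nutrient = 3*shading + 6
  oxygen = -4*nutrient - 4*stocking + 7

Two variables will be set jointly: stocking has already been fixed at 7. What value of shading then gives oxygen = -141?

With stocking held at 7:
Intervening on shading fixes its value directly, overriding its dependence on stocking.
Substituting into the oxygen equation gives oxygen = -12*shading - 45.
Solve -12*shading - 45 = -141: shading = (-141 + 45) / -12 = 8.

shading = 8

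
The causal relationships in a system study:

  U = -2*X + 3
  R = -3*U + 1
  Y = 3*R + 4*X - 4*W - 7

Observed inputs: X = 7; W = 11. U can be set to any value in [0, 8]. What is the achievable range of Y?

Intervening on U fixes its value directly, overriding its dependence on X.
Substituting into the Y equation gives Y = -9*U - 20.
Linear in U, so extremes are at the endpoints: U = 0 gives Y = -20; U = 8 gives Y = -92.

-92 to -20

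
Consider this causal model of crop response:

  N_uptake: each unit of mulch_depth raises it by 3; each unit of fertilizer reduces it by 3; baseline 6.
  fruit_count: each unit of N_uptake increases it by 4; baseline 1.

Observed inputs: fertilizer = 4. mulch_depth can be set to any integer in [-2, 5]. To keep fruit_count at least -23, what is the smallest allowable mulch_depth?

mulch_depth = 0

Substituting into the N_uptake equation gives N_uptake = 3*mulch_depth - 6.
fruit_count becomes 12*mulch_depth - 23.
Require 12*mulch_depth - 23 ≥ -23, so mulch_depth ≥ 0.
The smallest integer in [-2, 5] satisfying this is 0.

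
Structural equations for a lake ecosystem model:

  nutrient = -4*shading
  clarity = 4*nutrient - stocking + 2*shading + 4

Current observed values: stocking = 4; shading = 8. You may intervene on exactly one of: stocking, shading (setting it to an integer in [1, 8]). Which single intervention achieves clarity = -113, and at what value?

Intervening on stocking: with other inputs at their observed values, clarity = -stocking - 108. Solving for -113 gives stocking = 5, within [1, 8].
Intervening on shading: clarity = -14*shading. Reaching -113 requires shading = 113/14, not an integer.

set stocking = 5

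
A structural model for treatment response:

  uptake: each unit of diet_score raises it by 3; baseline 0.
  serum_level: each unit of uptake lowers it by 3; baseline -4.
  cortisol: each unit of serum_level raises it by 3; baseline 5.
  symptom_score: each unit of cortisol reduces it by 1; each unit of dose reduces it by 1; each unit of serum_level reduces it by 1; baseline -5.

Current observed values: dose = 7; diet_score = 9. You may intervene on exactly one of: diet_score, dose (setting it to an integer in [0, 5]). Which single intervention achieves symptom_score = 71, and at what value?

Intervening on diet_score: with other inputs at their observed values, symptom_score = 36*diet_score - 1. Solving for 71 gives diet_score = 2, within [0, 5].
Intervening on dose: symptom_score = -dose + 330. Reaching 71 requires dose = 259, outside [0, 5].

set diet_score = 2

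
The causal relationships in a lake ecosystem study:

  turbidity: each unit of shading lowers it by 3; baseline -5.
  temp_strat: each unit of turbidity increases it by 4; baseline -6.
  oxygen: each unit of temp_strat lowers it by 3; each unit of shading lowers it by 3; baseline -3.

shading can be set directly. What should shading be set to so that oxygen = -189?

Substituting into the temp_strat equation gives temp_strat = -12*shading - 26.
Substituting into the oxygen equation gives oxygen = 33*shading + 75.
Solve 33*shading + 75 = -189: shading = (-189 - 75) / 33 = -8.

shading = -8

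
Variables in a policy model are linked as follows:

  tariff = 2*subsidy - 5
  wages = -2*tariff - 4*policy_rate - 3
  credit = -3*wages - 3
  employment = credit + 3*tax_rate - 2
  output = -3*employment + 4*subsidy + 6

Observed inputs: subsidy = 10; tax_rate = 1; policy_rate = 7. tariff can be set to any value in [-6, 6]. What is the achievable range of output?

-335 to -119

Intervening on tariff fixes its value directly, overriding its dependence on subsidy.
Substituting into the wages equation gives wages = -2*tariff - 31.
This gives credit = 6*tariff + 90.
Substituting into the employment equation gives employment = 6*tariff + 91.
Substituting into the output equation gives output = -18*tariff - 227.
Linear in tariff, so extremes are at the endpoints: tariff = -6 gives output = -119; tariff = 6 gives output = -335.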